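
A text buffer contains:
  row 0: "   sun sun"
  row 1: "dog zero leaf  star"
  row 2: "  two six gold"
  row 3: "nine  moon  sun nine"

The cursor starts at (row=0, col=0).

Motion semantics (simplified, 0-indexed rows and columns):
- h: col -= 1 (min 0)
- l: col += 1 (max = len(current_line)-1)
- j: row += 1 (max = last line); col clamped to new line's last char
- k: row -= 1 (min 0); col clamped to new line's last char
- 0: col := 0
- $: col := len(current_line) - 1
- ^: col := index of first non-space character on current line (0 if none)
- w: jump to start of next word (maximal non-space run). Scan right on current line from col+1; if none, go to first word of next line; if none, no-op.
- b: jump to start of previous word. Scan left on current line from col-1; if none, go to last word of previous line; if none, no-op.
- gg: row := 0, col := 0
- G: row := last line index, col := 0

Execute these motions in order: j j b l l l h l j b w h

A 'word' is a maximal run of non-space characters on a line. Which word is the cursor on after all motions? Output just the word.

Answer: nine

Derivation:
After 1 (j): row=1 col=0 char='d'
After 2 (j): row=2 col=0 char='_'
After 3 (b): row=1 col=15 char='s'
After 4 (l): row=1 col=16 char='t'
After 5 (l): row=1 col=17 char='a'
After 6 (l): row=1 col=18 char='r'
After 7 (h): row=1 col=17 char='a'
After 8 (l): row=1 col=18 char='r'
After 9 (j): row=2 col=13 char='d'
After 10 (b): row=2 col=10 char='g'
After 11 (w): row=3 col=0 char='n'
After 12 (h): row=3 col=0 char='n'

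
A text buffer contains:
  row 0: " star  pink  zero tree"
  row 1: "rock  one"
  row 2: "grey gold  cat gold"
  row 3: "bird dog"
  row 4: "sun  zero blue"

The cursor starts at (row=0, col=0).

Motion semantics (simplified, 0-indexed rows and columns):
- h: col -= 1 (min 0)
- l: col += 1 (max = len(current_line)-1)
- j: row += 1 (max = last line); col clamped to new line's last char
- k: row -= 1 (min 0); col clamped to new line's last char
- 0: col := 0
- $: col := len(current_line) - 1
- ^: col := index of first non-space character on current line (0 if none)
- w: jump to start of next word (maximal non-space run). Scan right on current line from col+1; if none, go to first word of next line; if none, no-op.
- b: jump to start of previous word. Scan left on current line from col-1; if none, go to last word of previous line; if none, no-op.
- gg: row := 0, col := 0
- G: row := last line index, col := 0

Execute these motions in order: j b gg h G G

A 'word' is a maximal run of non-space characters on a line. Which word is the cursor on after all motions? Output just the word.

After 1 (j): row=1 col=0 char='r'
After 2 (b): row=0 col=18 char='t'
After 3 (gg): row=0 col=0 char='_'
After 4 (h): row=0 col=0 char='_'
After 5 (G): row=4 col=0 char='s'
After 6 (G): row=4 col=0 char='s'

Answer: sun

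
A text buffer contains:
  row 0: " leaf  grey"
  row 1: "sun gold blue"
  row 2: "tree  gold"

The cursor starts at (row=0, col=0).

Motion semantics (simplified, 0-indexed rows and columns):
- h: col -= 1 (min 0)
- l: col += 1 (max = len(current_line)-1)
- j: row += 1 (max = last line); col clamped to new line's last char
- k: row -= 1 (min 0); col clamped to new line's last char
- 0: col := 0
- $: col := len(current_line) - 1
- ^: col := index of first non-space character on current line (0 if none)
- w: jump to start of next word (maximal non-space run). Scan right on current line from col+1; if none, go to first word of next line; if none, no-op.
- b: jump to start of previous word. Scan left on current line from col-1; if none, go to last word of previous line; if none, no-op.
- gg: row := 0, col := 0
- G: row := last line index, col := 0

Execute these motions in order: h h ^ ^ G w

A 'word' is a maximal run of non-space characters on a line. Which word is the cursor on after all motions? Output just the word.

After 1 (h): row=0 col=0 char='_'
After 2 (h): row=0 col=0 char='_'
After 3 (^): row=0 col=1 char='l'
After 4 (^): row=0 col=1 char='l'
After 5 (G): row=2 col=0 char='t'
After 6 (w): row=2 col=6 char='g'

Answer: gold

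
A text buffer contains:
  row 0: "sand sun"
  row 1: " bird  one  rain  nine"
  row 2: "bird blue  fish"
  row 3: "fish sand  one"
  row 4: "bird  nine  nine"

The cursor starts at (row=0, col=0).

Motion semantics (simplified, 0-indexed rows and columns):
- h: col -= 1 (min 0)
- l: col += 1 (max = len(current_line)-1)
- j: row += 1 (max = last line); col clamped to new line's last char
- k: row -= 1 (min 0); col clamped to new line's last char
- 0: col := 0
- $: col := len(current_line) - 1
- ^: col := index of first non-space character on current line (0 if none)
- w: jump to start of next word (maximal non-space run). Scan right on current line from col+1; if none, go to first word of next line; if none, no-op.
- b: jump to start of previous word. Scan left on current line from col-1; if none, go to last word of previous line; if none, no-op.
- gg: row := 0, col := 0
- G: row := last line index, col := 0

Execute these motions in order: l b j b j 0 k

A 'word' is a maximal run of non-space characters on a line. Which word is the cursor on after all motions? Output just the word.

After 1 (l): row=0 col=1 char='a'
After 2 (b): row=0 col=0 char='s'
After 3 (j): row=1 col=0 char='_'
After 4 (b): row=0 col=5 char='s'
After 5 (j): row=1 col=5 char='_'
After 6 (0): row=1 col=0 char='_'
After 7 (k): row=0 col=0 char='s'

Answer: sand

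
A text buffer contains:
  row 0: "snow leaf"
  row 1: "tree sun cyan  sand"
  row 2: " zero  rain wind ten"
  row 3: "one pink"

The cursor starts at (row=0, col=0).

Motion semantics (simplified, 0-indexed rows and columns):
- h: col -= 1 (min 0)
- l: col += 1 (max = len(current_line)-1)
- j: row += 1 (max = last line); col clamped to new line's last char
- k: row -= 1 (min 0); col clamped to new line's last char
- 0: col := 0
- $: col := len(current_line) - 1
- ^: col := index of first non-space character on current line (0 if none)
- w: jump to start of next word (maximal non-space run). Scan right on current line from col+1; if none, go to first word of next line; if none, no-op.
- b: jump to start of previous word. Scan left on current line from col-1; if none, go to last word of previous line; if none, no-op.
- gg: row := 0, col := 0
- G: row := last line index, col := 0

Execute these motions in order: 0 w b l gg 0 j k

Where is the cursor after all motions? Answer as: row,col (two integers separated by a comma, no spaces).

After 1 (0): row=0 col=0 char='s'
After 2 (w): row=0 col=5 char='l'
After 3 (b): row=0 col=0 char='s'
After 4 (l): row=0 col=1 char='n'
After 5 (gg): row=0 col=0 char='s'
After 6 (0): row=0 col=0 char='s'
After 7 (j): row=1 col=0 char='t'
After 8 (k): row=0 col=0 char='s'

Answer: 0,0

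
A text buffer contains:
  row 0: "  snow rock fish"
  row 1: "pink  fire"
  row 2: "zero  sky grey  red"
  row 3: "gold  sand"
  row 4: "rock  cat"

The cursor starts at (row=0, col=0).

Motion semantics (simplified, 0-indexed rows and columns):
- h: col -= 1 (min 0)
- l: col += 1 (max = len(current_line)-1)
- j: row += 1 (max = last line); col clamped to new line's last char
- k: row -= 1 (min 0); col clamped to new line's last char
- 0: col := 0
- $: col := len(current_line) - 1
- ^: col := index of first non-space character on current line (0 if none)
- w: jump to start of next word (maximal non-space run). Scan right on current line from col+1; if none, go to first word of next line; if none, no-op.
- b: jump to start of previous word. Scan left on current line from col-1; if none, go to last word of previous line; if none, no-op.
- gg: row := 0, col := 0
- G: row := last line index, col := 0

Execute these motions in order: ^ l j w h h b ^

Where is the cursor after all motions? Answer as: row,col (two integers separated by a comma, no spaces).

Answer: 1,0

Derivation:
After 1 (^): row=0 col=2 char='s'
After 2 (l): row=0 col=3 char='n'
After 3 (j): row=1 col=3 char='k'
After 4 (w): row=1 col=6 char='f'
After 5 (h): row=1 col=5 char='_'
After 6 (h): row=1 col=4 char='_'
After 7 (b): row=1 col=0 char='p'
After 8 (^): row=1 col=0 char='p'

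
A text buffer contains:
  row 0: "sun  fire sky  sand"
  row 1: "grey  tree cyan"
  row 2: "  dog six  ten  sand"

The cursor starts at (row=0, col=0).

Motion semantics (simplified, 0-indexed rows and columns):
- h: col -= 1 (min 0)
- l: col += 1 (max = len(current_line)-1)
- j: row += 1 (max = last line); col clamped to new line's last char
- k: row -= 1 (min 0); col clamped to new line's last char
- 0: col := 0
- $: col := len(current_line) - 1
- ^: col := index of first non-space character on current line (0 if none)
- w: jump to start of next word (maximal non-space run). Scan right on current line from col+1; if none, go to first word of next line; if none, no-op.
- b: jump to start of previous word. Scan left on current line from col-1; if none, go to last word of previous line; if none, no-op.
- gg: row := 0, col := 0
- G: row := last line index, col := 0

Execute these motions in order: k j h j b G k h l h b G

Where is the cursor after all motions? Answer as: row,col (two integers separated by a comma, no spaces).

Answer: 2,0

Derivation:
After 1 (k): row=0 col=0 char='s'
After 2 (j): row=1 col=0 char='g'
After 3 (h): row=1 col=0 char='g'
After 4 (j): row=2 col=0 char='_'
After 5 (b): row=1 col=11 char='c'
After 6 (G): row=2 col=0 char='_'
After 7 (k): row=1 col=0 char='g'
After 8 (h): row=1 col=0 char='g'
After 9 (l): row=1 col=1 char='r'
After 10 (h): row=1 col=0 char='g'
After 11 (b): row=0 col=15 char='s'
After 12 (G): row=2 col=0 char='_'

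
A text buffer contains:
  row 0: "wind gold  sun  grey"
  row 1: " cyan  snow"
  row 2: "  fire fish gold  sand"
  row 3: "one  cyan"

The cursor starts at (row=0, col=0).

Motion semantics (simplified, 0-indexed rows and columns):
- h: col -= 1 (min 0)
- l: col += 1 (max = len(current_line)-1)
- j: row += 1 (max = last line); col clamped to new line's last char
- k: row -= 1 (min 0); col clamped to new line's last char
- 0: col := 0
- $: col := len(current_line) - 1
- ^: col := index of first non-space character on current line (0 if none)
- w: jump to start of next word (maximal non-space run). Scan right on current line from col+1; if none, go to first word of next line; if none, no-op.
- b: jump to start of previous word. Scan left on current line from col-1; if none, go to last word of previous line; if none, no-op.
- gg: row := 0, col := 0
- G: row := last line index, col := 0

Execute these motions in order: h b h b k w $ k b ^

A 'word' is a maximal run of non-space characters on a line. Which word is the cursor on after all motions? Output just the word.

Answer: wind

Derivation:
After 1 (h): row=0 col=0 char='w'
After 2 (b): row=0 col=0 char='w'
After 3 (h): row=0 col=0 char='w'
After 4 (b): row=0 col=0 char='w'
After 5 (k): row=0 col=0 char='w'
After 6 (w): row=0 col=5 char='g'
After 7 ($): row=0 col=19 char='y'
After 8 (k): row=0 col=19 char='y'
After 9 (b): row=0 col=16 char='g'
After 10 (^): row=0 col=0 char='w'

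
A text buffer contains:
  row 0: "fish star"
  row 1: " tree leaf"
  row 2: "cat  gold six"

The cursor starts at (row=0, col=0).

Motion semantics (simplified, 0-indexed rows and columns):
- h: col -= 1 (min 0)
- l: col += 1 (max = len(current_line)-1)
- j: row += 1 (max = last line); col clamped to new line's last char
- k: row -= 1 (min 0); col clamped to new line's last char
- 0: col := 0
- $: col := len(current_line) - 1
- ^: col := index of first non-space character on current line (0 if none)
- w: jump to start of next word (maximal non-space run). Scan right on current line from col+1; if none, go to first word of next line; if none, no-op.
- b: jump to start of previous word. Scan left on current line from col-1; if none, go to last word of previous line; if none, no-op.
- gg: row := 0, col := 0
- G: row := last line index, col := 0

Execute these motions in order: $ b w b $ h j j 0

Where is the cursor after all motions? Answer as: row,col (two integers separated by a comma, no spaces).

Answer: 2,0

Derivation:
After 1 ($): row=0 col=8 char='r'
After 2 (b): row=0 col=5 char='s'
After 3 (w): row=1 col=1 char='t'
After 4 (b): row=0 col=5 char='s'
After 5 ($): row=0 col=8 char='r'
After 6 (h): row=0 col=7 char='a'
After 7 (j): row=1 col=7 char='e'
After 8 (j): row=2 col=7 char='l'
After 9 (0): row=2 col=0 char='c'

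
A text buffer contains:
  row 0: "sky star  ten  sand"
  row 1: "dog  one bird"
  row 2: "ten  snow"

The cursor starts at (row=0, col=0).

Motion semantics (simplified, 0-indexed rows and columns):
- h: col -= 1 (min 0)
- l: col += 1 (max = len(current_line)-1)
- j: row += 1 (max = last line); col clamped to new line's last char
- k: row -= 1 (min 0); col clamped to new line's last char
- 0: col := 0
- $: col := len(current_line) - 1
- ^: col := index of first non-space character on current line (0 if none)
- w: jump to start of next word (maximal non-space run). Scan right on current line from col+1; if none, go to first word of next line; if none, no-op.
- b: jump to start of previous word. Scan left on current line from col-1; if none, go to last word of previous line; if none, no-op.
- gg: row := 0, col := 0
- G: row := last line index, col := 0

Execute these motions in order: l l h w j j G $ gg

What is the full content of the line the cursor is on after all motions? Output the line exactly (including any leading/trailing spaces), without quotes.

After 1 (l): row=0 col=1 char='k'
After 2 (l): row=0 col=2 char='y'
After 3 (h): row=0 col=1 char='k'
After 4 (w): row=0 col=4 char='s'
After 5 (j): row=1 col=4 char='_'
After 6 (j): row=2 col=4 char='_'
After 7 (G): row=2 col=0 char='t'
After 8 ($): row=2 col=8 char='w'
After 9 (gg): row=0 col=0 char='s'

Answer: sky star  ten  sand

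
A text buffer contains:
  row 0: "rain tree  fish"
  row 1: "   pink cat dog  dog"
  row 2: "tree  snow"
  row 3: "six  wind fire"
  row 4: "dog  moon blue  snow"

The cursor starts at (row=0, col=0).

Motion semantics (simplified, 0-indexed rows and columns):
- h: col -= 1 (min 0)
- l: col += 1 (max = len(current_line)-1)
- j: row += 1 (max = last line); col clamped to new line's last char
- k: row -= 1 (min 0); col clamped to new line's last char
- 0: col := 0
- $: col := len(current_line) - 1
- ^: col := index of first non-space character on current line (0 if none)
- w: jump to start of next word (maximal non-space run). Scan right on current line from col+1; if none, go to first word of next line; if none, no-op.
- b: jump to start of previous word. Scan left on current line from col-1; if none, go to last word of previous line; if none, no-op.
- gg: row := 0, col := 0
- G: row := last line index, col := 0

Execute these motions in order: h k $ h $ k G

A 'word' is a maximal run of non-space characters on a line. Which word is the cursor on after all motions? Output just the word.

Answer: dog

Derivation:
After 1 (h): row=0 col=0 char='r'
After 2 (k): row=0 col=0 char='r'
After 3 ($): row=0 col=14 char='h'
After 4 (h): row=0 col=13 char='s'
After 5 ($): row=0 col=14 char='h'
After 6 (k): row=0 col=14 char='h'
After 7 (G): row=4 col=0 char='d'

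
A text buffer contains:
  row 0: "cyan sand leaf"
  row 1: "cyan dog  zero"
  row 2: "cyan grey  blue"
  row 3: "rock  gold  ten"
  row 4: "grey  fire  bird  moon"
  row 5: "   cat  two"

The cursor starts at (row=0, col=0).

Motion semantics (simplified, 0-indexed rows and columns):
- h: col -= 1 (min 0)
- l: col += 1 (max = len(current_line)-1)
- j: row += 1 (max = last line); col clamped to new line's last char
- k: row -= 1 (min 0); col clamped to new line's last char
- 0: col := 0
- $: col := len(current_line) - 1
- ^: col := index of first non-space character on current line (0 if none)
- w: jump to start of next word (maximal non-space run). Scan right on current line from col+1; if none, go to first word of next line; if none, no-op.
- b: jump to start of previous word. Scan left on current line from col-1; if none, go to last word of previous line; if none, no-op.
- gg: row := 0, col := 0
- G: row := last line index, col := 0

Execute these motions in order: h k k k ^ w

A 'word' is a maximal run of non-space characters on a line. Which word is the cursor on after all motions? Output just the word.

Answer: sand

Derivation:
After 1 (h): row=0 col=0 char='c'
After 2 (k): row=0 col=0 char='c'
After 3 (k): row=0 col=0 char='c'
After 4 (k): row=0 col=0 char='c'
After 5 (^): row=0 col=0 char='c'
After 6 (w): row=0 col=5 char='s'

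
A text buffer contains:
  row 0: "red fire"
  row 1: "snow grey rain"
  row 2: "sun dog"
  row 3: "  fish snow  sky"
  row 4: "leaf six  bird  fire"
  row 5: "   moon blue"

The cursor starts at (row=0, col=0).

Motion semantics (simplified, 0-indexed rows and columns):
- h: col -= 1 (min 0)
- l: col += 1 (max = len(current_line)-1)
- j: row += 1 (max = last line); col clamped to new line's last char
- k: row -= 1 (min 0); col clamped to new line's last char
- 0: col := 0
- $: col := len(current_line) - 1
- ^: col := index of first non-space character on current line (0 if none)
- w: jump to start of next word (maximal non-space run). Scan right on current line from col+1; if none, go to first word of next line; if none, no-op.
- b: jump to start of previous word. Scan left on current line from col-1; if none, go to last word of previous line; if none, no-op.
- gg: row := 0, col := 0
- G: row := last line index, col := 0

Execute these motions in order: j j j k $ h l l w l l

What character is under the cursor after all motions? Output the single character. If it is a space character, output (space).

After 1 (j): row=1 col=0 char='s'
After 2 (j): row=2 col=0 char='s'
After 3 (j): row=3 col=0 char='_'
After 4 (k): row=2 col=0 char='s'
After 5 ($): row=2 col=6 char='g'
After 6 (h): row=2 col=5 char='o'
After 7 (l): row=2 col=6 char='g'
After 8 (l): row=2 col=6 char='g'
After 9 (w): row=3 col=2 char='f'
After 10 (l): row=3 col=3 char='i'
After 11 (l): row=3 col=4 char='s'

Answer: s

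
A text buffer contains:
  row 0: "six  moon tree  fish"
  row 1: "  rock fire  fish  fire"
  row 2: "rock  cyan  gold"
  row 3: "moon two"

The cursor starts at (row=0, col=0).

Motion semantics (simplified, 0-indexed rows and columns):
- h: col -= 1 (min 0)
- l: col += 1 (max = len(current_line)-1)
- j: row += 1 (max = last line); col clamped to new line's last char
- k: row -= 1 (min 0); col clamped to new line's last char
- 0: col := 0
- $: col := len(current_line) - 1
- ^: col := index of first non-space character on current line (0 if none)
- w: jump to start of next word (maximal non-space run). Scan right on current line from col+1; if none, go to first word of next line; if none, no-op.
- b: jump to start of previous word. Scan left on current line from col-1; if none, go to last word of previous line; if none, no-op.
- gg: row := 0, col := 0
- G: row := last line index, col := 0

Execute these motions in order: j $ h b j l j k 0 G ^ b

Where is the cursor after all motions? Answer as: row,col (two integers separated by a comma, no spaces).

After 1 (j): row=1 col=0 char='_'
After 2 ($): row=1 col=22 char='e'
After 3 (h): row=1 col=21 char='r'
After 4 (b): row=1 col=19 char='f'
After 5 (j): row=2 col=15 char='d'
After 6 (l): row=2 col=15 char='d'
After 7 (j): row=3 col=7 char='o'
After 8 (k): row=2 col=7 char='y'
After 9 (0): row=2 col=0 char='r'
After 10 (G): row=3 col=0 char='m'
After 11 (^): row=3 col=0 char='m'
After 12 (b): row=2 col=12 char='g'

Answer: 2,12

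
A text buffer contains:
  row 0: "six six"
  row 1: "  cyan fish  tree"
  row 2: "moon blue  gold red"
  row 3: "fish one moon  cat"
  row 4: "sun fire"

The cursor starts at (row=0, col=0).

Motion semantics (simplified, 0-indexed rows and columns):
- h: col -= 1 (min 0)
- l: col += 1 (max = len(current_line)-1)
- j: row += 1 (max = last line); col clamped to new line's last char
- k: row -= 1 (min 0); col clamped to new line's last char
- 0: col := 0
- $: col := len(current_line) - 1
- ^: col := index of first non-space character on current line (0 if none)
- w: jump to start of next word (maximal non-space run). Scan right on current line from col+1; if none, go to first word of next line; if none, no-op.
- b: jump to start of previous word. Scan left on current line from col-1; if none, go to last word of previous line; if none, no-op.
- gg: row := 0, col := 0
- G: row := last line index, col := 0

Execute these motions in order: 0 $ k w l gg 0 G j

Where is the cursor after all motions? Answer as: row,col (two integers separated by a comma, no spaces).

Answer: 4,0

Derivation:
After 1 (0): row=0 col=0 char='s'
After 2 ($): row=0 col=6 char='x'
After 3 (k): row=0 col=6 char='x'
After 4 (w): row=1 col=2 char='c'
After 5 (l): row=1 col=3 char='y'
After 6 (gg): row=0 col=0 char='s'
After 7 (0): row=0 col=0 char='s'
After 8 (G): row=4 col=0 char='s'
After 9 (j): row=4 col=0 char='s'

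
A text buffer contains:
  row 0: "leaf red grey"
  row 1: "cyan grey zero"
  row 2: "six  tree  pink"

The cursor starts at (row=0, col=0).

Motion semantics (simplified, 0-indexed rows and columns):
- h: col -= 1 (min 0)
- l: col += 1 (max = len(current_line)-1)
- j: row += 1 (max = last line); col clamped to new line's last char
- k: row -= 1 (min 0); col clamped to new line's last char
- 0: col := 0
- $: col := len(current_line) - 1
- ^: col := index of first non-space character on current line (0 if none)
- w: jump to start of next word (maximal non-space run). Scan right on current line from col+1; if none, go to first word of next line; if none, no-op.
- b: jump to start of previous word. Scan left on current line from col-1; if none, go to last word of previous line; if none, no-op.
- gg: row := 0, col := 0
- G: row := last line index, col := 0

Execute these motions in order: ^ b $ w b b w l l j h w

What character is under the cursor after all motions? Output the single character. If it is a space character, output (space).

Answer: s

Derivation:
After 1 (^): row=0 col=0 char='l'
After 2 (b): row=0 col=0 char='l'
After 3 ($): row=0 col=12 char='y'
After 4 (w): row=1 col=0 char='c'
After 5 (b): row=0 col=9 char='g'
After 6 (b): row=0 col=5 char='r'
After 7 (w): row=0 col=9 char='g'
After 8 (l): row=0 col=10 char='r'
After 9 (l): row=0 col=11 char='e'
After 10 (j): row=1 col=11 char='e'
After 11 (h): row=1 col=10 char='z'
After 12 (w): row=2 col=0 char='s'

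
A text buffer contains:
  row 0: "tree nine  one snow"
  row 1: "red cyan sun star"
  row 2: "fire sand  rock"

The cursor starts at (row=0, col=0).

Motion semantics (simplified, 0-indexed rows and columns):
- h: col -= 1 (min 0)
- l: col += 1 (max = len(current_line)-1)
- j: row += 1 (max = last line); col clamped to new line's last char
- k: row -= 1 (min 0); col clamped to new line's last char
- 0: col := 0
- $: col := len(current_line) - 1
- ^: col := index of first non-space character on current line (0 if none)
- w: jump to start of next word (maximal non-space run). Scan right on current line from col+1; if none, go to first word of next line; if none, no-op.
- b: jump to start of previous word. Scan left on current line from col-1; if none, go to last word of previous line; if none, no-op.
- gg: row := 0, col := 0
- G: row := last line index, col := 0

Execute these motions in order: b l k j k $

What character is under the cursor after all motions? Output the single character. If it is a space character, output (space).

Answer: w

Derivation:
After 1 (b): row=0 col=0 char='t'
After 2 (l): row=0 col=1 char='r'
After 3 (k): row=0 col=1 char='r'
After 4 (j): row=1 col=1 char='e'
After 5 (k): row=0 col=1 char='r'
After 6 ($): row=0 col=18 char='w'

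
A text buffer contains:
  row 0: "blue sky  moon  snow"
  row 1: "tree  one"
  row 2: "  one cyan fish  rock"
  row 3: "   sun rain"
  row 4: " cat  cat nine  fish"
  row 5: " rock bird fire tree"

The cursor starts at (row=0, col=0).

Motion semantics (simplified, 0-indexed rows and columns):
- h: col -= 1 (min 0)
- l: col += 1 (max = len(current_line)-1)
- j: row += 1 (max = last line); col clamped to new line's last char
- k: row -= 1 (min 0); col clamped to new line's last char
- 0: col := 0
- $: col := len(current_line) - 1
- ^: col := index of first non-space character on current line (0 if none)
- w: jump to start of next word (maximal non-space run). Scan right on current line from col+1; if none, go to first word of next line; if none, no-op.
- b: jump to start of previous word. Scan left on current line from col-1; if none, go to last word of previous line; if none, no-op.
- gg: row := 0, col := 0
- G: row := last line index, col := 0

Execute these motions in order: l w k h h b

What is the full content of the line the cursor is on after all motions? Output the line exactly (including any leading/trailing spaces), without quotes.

Answer: blue sky  moon  snow

Derivation:
After 1 (l): row=0 col=1 char='l'
After 2 (w): row=0 col=5 char='s'
After 3 (k): row=0 col=5 char='s'
After 4 (h): row=0 col=4 char='_'
After 5 (h): row=0 col=3 char='e'
After 6 (b): row=0 col=0 char='b'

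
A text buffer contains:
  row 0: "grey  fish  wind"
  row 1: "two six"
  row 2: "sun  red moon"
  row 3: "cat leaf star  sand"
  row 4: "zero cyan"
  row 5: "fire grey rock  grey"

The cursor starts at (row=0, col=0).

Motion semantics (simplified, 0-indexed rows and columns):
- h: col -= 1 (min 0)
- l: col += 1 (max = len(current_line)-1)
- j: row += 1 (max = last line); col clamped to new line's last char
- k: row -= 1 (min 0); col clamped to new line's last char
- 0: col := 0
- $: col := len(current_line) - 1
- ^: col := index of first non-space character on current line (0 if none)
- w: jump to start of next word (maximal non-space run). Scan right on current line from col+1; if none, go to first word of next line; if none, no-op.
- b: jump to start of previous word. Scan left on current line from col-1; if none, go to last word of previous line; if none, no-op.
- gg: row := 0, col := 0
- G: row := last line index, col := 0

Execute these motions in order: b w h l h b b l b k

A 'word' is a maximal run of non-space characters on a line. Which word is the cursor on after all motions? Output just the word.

Answer: grey

Derivation:
After 1 (b): row=0 col=0 char='g'
After 2 (w): row=0 col=6 char='f'
After 3 (h): row=0 col=5 char='_'
After 4 (l): row=0 col=6 char='f'
After 5 (h): row=0 col=5 char='_'
After 6 (b): row=0 col=0 char='g'
After 7 (b): row=0 col=0 char='g'
After 8 (l): row=0 col=1 char='r'
After 9 (b): row=0 col=0 char='g'
After 10 (k): row=0 col=0 char='g'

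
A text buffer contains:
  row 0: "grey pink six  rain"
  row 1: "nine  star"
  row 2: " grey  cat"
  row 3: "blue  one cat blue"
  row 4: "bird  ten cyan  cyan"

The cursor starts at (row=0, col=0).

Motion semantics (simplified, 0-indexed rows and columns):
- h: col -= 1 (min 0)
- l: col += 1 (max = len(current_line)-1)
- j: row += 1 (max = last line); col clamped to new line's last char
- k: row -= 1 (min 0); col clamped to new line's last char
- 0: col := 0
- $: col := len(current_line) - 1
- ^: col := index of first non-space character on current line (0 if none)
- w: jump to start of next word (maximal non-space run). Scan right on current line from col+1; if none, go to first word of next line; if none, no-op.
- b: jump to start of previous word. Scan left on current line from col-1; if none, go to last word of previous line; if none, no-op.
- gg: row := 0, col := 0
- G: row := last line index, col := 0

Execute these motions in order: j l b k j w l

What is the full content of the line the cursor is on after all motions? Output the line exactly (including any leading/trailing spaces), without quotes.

After 1 (j): row=1 col=0 char='n'
After 2 (l): row=1 col=1 char='i'
After 3 (b): row=1 col=0 char='n'
After 4 (k): row=0 col=0 char='g'
After 5 (j): row=1 col=0 char='n'
After 6 (w): row=1 col=6 char='s'
After 7 (l): row=1 col=7 char='t'

Answer: nine  star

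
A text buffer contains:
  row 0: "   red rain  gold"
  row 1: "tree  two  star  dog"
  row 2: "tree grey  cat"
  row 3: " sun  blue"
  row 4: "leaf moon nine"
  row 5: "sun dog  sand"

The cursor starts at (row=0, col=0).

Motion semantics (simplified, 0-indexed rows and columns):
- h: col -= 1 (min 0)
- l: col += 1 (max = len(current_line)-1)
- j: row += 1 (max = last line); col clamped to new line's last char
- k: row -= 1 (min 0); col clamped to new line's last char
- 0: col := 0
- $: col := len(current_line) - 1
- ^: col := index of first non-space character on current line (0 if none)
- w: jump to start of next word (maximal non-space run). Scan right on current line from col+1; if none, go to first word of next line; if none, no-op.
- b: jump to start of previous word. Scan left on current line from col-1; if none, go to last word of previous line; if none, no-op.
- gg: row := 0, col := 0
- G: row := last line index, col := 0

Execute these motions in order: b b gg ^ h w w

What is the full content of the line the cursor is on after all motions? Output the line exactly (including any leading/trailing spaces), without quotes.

Answer:    red rain  gold

Derivation:
After 1 (b): row=0 col=0 char='_'
After 2 (b): row=0 col=0 char='_'
After 3 (gg): row=0 col=0 char='_'
After 4 (^): row=0 col=3 char='r'
After 5 (h): row=0 col=2 char='_'
After 6 (w): row=0 col=3 char='r'
After 7 (w): row=0 col=7 char='r'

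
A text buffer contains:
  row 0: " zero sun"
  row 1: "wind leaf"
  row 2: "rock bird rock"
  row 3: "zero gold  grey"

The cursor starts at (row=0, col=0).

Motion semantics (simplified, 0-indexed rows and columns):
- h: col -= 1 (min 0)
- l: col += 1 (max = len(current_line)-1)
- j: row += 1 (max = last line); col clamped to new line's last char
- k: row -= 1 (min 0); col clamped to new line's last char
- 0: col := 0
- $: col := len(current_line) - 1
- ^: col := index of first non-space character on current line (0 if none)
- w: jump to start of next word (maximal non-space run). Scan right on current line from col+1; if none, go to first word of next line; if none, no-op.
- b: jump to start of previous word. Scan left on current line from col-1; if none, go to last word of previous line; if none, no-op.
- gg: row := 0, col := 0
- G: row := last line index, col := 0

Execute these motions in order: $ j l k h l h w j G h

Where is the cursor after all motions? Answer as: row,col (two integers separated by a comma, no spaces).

Answer: 3,0

Derivation:
After 1 ($): row=0 col=8 char='n'
After 2 (j): row=1 col=8 char='f'
After 3 (l): row=1 col=8 char='f'
After 4 (k): row=0 col=8 char='n'
After 5 (h): row=0 col=7 char='u'
After 6 (l): row=0 col=8 char='n'
After 7 (h): row=0 col=7 char='u'
After 8 (w): row=1 col=0 char='w'
After 9 (j): row=2 col=0 char='r'
After 10 (G): row=3 col=0 char='z'
After 11 (h): row=3 col=0 char='z'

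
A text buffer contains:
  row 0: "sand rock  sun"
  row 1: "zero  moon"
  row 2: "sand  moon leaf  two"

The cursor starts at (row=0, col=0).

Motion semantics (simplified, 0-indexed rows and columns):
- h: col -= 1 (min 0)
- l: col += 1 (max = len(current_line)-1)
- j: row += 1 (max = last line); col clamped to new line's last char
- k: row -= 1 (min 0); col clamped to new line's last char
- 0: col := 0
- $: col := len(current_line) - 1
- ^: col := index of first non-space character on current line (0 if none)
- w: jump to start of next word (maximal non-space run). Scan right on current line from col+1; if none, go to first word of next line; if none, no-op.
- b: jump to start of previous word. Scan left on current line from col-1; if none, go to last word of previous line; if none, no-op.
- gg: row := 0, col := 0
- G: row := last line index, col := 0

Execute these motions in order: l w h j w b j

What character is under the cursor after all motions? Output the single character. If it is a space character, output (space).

After 1 (l): row=0 col=1 char='a'
After 2 (w): row=0 col=5 char='r'
After 3 (h): row=0 col=4 char='_'
After 4 (j): row=1 col=4 char='_'
After 5 (w): row=1 col=6 char='m'
After 6 (b): row=1 col=0 char='z'
After 7 (j): row=2 col=0 char='s'

Answer: s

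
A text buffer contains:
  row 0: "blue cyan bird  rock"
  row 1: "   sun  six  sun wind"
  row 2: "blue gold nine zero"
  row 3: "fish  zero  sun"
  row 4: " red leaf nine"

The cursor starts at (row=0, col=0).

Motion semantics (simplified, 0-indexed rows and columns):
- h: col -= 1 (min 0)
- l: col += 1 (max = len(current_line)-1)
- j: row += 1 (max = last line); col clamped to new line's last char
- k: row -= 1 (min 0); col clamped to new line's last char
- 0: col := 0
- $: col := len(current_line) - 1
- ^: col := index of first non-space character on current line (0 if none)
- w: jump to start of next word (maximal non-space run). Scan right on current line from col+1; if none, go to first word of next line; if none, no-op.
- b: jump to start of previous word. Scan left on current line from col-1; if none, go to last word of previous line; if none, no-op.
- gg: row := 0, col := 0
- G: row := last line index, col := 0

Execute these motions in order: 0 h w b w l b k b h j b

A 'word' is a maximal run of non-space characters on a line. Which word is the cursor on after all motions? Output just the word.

After 1 (0): row=0 col=0 char='b'
After 2 (h): row=0 col=0 char='b'
After 3 (w): row=0 col=5 char='c'
After 4 (b): row=0 col=0 char='b'
After 5 (w): row=0 col=5 char='c'
After 6 (l): row=0 col=6 char='y'
After 7 (b): row=0 col=5 char='c'
After 8 (k): row=0 col=5 char='c'
After 9 (b): row=0 col=0 char='b'
After 10 (h): row=0 col=0 char='b'
After 11 (j): row=1 col=0 char='_'
After 12 (b): row=0 col=16 char='r'

Answer: rock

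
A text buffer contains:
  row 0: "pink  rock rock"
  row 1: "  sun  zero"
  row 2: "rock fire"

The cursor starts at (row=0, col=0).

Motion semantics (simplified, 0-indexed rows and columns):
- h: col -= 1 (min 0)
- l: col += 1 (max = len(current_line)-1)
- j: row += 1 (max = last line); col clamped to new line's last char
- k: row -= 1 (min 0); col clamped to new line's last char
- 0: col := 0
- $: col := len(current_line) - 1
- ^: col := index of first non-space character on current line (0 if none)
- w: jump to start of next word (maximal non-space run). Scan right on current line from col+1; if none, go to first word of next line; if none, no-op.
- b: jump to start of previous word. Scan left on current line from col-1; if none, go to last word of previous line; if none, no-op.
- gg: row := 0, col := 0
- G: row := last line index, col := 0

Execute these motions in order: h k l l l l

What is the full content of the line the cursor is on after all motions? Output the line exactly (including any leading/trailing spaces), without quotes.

Answer: pink  rock rock

Derivation:
After 1 (h): row=0 col=0 char='p'
After 2 (k): row=0 col=0 char='p'
After 3 (l): row=0 col=1 char='i'
After 4 (l): row=0 col=2 char='n'
After 5 (l): row=0 col=3 char='k'
After 6 (l): row=0 col=4 char='_'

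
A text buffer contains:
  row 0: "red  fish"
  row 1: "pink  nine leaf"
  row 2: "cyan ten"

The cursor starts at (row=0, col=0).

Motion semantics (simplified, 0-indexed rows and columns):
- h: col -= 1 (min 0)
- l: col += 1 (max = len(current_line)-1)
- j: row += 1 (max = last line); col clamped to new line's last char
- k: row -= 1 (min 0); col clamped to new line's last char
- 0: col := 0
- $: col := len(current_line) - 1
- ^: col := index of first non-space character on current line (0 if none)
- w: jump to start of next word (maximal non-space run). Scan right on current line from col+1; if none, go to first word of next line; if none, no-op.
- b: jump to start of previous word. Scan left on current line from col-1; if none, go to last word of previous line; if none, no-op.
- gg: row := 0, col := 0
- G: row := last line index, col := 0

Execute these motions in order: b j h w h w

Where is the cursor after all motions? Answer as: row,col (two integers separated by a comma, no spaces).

Answer: 1,6

Derivation:
After 1 (b): row=0 col=0 char='r'
After 2 (j): row=1 col=0 char='p'
After 3 (h): row=1 col=0 char='p'
After 4 (w): row=1 col=6 char='n'
After 5 (h): row=1 col=5 char='_'
After 6 (w): row=1 col=6 char='n'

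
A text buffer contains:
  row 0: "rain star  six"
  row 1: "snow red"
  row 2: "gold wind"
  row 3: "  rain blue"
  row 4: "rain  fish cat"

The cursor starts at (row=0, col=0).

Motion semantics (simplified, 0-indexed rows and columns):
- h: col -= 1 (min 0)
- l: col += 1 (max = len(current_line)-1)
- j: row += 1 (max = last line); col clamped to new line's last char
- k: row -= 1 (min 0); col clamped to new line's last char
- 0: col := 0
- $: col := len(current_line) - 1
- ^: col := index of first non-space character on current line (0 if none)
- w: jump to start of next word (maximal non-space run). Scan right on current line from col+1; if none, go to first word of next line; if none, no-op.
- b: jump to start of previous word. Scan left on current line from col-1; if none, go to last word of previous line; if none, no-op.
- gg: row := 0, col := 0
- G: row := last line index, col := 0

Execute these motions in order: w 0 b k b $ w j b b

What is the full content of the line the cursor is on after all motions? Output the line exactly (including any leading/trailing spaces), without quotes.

After 1 (w): row=0 col=5 char='s'
After 2 (0): row=0 col=0 char='r'
After 3 (b): row=0 col=0 char='r'
After 4 (k): row=0 col=0 char='r'
After 5 (b): row=0 col=0 char='r'
After 6 ($): row=0 col=13 char='x'
After 7 (w): row=1 col=0 char='s'
After 8 (j): row=2 col=0 char='g'
After 9 (b): row=1 col=5 char='r'
After 10 (b): row=1 col=0 char='s'

Answer: snow red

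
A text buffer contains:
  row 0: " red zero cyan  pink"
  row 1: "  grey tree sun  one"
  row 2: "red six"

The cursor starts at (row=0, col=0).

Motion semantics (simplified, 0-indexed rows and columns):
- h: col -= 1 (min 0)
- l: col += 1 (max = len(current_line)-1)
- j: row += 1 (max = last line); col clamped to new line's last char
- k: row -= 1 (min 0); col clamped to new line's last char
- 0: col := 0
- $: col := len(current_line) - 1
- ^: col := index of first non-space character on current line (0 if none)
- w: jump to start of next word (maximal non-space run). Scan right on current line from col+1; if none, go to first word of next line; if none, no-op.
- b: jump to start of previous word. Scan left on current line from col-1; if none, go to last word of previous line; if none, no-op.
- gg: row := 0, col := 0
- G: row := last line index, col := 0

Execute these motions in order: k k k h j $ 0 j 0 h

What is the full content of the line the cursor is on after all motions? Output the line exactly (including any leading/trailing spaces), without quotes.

After 1 (k): row=0 col=0 char='_'
After 2 (k): row=0 col=0 char='_'
After 3 (k): row=0 col=0 char='_'
After 4 (h): row=0 col=0 char='_'
After 5 (j): row=1 col=0 char='_'
After 6 ($): row=1 col=19 char='e'
After 7 (0): row=1 col=0 char='_'
After 8 (j): row=2 col=0 char='r'
After 9 (0): row=2 col=0 char='r'
After 10 (h): row=2 col=0 char='r'

Answer: red six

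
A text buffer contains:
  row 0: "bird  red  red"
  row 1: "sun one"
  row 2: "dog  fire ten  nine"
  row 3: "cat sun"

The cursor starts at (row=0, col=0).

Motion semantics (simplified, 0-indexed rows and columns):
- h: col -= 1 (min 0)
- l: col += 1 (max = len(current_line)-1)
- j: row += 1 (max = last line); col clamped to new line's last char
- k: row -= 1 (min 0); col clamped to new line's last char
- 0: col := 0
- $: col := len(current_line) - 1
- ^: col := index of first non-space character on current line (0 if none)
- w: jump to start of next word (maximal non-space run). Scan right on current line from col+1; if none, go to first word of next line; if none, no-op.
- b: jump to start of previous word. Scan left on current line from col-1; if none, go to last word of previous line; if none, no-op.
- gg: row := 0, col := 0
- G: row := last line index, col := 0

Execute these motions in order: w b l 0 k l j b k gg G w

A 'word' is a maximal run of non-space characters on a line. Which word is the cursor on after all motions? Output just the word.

After 1 (w): row=0 col=6 char='r'
After 2 (b): row=0 col=0 char='b'
After 3 (l): row=0 col=1 char='i'
After 4 (0): row=0 col=0 char='b'
After 5 (k): row=0 col=0 char='b'
After 6 (l): row=0 col=1 char='i'
After 7 (j): row=1 col=1 char='u'
After 8 (b): row=1 col=0 char='s'
After 9 (k): row=0 col=0 char='b'
After 10 (gg): row=0 col=0 char='b'
After 11 (G): row=3 col=0 char='c'
After 12 (w): row=3 col=4 char='s'

Answer: sun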